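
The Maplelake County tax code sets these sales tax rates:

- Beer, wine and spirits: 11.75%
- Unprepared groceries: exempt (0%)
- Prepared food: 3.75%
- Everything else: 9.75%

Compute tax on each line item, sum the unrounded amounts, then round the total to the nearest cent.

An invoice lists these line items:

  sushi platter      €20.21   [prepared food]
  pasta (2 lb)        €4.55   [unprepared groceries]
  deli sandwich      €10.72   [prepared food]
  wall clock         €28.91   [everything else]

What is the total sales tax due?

€3.98

Sushi platter €20.21: prepared food → 3.75% → €0.757875
Pasta (2 lb) €4.55: unprepared groceries → 0% → €0.00
Deli sandwich €10.72: prepared food → 3.75% → €0.402
Wall clock €28.91: everything else → 9.75% → €2.818725
Unrounded tax sum = €3.9786 → €3.98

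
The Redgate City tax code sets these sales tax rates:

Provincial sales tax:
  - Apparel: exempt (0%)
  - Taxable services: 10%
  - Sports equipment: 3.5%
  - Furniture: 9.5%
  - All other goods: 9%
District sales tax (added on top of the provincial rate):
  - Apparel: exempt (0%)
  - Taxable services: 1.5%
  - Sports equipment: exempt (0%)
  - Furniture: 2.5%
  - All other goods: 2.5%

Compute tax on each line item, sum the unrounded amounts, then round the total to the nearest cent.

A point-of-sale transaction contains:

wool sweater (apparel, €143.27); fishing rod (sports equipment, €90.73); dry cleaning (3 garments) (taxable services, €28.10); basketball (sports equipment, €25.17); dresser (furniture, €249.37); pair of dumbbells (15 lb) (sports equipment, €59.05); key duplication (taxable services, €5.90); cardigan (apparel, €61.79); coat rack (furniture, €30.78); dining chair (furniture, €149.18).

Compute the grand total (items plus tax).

€904.89

Wool sweater €143.27: apparel → 0% + 0% district = 0% → €0.00
Fishing rod €90.73: sports equipment → 3.5% + 0% district = 3.5% → €3.17555
Dry cleaning (3 garments) €28.10: taxable services → 10% + 1.5% district = 11.5% → €3.2315
Basketball €25.17: sports equipment → 3.5% + 0% district = 3.5% → €0.88095
Dresser €249.37: furniture → 9.5% + 2.5% district = 12% → €29.9244
Pair of dumbbells (15 lb) €59.05: sports equipment → 3.5% + 0% district = 3.5% → €2.06675
Key duplication €5.90: taxable services → 10% + 1.5% district = 11.5% → €0.6785
Cardigan €61.79: apparel → 0% + 0% district = 0% → €0.00
Coat rack €30.78: furniture → 9.5% + 2.5% district = 12% → €3.6936
Dining chair €149.18: furniture → 9.5% + 2.5% district = 12% → €17.9016
Subtotal = €843.34; unrounded tax = €61.55285 → €61.55; total due = €904.89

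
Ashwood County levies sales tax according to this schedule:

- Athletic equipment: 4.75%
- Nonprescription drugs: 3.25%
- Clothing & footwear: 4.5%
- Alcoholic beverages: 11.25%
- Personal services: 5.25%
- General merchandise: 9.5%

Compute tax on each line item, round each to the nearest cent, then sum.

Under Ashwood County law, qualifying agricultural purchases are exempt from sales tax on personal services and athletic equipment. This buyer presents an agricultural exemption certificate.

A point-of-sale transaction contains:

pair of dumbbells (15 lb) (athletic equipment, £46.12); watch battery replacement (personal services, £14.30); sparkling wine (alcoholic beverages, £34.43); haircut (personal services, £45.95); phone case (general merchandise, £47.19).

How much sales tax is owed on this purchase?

£8.35

Pair of dumbbells (15 lb) £46.12: athletic equipment, buyer-exempt → 0% → £0.00
Watch battery replacement £14.30: personal services, buyer-exempt → 0% → £0.00
Sparkling wine £34.43: alcoholic beverages → 11.25% → £3.87
Haircut £45.95: personal services, buyer-exempt → 0% → £0.00
Phone case £47.19: general merchandise → 9.5% → £4.48
Total tax = £3.87 + £4.48 = £8.35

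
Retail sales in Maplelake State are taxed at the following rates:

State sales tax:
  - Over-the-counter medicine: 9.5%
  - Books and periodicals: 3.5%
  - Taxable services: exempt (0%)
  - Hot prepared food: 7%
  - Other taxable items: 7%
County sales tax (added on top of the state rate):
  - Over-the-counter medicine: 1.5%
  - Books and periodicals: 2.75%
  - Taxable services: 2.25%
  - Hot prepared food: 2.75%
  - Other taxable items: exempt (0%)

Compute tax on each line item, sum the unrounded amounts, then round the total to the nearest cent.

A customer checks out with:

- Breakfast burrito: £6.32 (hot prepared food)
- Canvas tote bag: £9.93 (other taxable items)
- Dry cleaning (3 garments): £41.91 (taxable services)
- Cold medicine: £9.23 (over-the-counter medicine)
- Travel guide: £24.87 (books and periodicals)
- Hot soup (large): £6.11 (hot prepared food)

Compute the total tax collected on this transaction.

£5.42

Breakfast burrito £6.32: hot prepared food → 7% + 2.75% county = 9.75% → £0.6162
Canvas tote bag £9.93: other taxable items → 7% + 0% county = 7% → £0.6951
Dry cleaning (3 garments) £41.91: taxable services → 0% + 2.25% county = 2.25% → £0.942975
Cold medicine £9.23: over-the-counter medicine → 9.5% + 1.5% county = 11% → £1.0153
Travel guide £24.87: books and periodicals → 3.5% + 2.75% county = 6.25% → £1.554375
Hot soup (large) £6.11: hot prepared food → 7% + 2.75% county = 9.75% → £0.595725
Unrounded tax sum = £5.419675 → £5.42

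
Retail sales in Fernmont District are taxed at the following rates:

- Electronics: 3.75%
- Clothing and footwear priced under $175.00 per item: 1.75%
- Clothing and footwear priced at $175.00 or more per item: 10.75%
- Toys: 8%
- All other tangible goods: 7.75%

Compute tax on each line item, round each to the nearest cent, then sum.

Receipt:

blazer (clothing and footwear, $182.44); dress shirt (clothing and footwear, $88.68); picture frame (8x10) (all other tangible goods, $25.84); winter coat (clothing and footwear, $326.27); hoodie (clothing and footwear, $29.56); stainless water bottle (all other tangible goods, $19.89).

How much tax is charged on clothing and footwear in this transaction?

$56.75

Blazer $182.44: clothing and footwear, $175.00 or more → 10.75% → $19.61
Dress shirt $88.68: clothing and footwear, under $175.00 → 1.75% → $1.55
Winter coat $326.27: clothing and footwear, $175.00 or more → 10.75% → $35.07
Hoodie $29.56: clothing and footwear, under $175.00 → 1.75% → $0.52
Tax on clothing and footwear = $19.61 + $1.55 + $35.07 + $0.52 = $56.75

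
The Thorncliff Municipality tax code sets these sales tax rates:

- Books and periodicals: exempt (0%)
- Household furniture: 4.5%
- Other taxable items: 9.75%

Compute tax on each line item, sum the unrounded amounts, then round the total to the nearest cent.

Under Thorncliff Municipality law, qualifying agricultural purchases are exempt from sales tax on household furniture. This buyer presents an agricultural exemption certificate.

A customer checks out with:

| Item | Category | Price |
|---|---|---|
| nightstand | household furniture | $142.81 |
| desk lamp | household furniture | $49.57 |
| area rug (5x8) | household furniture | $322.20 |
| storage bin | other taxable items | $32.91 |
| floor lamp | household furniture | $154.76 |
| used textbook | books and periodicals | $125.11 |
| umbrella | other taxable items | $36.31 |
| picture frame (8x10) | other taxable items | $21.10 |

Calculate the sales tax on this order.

Nightstand $142.81: household furniture, buyer-exempt → 0% → $0.00
Desk lamp $49.57: household furniture, buyer-exempt → 0% → $0.00
Area rug (5x8) $322.20: household furniture, buyer-exempt → 0% → $0.00
Storage bin $32.91: other taxable items → 9.75% → $3.208725
Floor lamp $154.76: household furniture, buyer-exempt → 0% → $0.00
Used textbook $125.11: books and periodicals → 0% → $0.00
Umbrella $36.31: other taxable items → 9.75% → $3.540225
Picture frame (8x10) $21.10: other taxable items → 9.75% → $2.05725
Unrounded tax sum = $8.8062 → $8.81

$8.81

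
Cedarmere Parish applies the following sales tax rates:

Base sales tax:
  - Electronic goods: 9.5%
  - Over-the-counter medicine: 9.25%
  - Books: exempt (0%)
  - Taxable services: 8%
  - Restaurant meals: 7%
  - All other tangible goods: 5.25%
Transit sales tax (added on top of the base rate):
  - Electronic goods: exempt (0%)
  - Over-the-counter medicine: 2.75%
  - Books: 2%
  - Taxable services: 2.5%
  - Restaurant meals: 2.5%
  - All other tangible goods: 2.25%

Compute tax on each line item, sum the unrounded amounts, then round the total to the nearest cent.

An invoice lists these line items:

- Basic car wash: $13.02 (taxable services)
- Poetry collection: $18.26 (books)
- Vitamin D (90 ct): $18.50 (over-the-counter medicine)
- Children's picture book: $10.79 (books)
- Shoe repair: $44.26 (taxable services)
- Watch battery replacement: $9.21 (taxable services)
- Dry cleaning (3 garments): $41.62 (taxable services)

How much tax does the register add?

Basic car wash $13.02: taxable services → 8% + 2.5% transit = 10.5% → $1.3671
Poetry collection $18.26: books → 0% + 2% transit = 2% → $0.3652
Vitamin D (90 ct) $18.50: over-the-counter medicine → 9.25% + 2.75% transit = 12% → $2.22
Children's picture book $10.79: books → 0% + 2% transit = 2% → $0.2158
Shoe repair $44.26: taxable services → 8% + 2.5% transit = 10.5% → $4.6473
Watch battery replacement $9.21: taxable services → 8% + 2.5% transit = 10.5% → $0.96705
Dry cleaning (3 garments) $41.62: taxable services → 8% + 2.5% transit = 10.5% → $4.3701
Unrounded tax sum = $14.15255 → $14.15

$14.15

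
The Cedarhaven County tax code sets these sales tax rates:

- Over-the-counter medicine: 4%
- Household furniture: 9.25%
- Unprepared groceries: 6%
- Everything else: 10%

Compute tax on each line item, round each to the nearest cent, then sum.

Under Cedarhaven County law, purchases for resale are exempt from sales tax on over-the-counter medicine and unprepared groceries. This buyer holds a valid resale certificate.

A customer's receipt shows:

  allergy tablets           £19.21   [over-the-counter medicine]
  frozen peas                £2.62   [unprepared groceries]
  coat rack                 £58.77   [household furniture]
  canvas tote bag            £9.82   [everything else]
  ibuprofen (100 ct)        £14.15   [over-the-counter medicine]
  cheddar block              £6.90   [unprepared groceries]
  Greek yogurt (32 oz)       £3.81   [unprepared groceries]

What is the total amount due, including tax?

£121.70

Allergy tablets £19.21: over-the-counter medicine, buyer-exempt → 0% → £0.00
Frozen peas £2.62: unprepared groceries, buyer-exempt → 0% → £0.00
Coat rack £58.77: household furniture → 9.25% → £5.44
Canvas tote bag £9.82: everything else → 10% → £0.98
Ibuprofen (100 ct) £14.15: over-the-counter medicine, buyer-exempt → 0% → £0.00
Cheddar block £6.90: unprepared groceries, buyer-exempt → 0% → £0.00
Greek yogurt (32 oz) £3.81: unprepared groceries, buyer-exempt → 0% → £0.00
Subtotal = £115.28; tax = £6.42; total due = £121.70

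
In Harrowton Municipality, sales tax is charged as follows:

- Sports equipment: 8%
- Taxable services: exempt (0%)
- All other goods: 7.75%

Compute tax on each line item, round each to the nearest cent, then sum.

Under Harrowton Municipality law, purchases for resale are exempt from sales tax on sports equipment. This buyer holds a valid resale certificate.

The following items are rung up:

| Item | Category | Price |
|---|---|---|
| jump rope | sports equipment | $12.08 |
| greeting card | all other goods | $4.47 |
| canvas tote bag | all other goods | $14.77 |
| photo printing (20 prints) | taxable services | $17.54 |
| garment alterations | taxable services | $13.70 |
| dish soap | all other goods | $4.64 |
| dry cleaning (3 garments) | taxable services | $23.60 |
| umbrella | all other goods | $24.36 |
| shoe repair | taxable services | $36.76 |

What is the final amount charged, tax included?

$155.66

Jump rope $12.08: sports equipment, buyer-exempt → 0% → $0.00
Greeting card $4.47: all other goods → 7.75% → $0.35
Canvas tote bag $14.77: all other goods → 7.75% → $1.14
Photo printing (20 prints) $17.54: taxable services → 0% → $0.00
Garment alterations $13.70: taxable services → 0% → $0.00
Dish soap $4.64: all other goods → 7.75% → $0.36
Dry cleaning (3 garments) $23.60: taxable services → 0% → $0.00
Umbrella $24.36: all other goods → 7.75% → $1.89
Shoe repair $36.76: taxable services → 0% → $0.00
Subtotal = $151.92; tax = $3.74; total due = $155.66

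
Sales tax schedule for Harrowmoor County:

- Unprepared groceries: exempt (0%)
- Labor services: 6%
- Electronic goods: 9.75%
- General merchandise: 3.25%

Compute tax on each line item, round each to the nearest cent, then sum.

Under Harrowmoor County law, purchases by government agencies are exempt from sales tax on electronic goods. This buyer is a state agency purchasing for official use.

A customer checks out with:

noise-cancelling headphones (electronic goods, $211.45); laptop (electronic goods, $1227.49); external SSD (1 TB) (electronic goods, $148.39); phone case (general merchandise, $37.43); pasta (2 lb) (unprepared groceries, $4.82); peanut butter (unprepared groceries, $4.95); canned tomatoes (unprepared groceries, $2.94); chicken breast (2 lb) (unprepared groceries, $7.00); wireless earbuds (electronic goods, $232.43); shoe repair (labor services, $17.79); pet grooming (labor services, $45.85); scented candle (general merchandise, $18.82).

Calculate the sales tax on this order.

Noise-cancelling headphones $211.45: electronic goods, buyer-exempt → 0% → $0.00
Laptop $1227.49: electronic goods, buyer-exempt → 0% → $0.00
External SSD (1 TB) $148.39: electronic goods, buyer-exempt → 0% → $0.00
Phone case $37.43: general merchandise → 3.25% → $1.22
Pasta (2 lb) $4.82: unprepared groceries → 0% → $0.00
Peanut butter $4.95: unprepared groceries → 0% → $0.00
Canned tomatoes $2.94: unprepared groceries → 0% → $0.00
Chicken breast (2 lb) $7.00: unprepared groceries → 0% → $0.00
Wireless earbuds $232.43: electronic goods, buyer-exempt → 0% → $0.00
Shoe repair $17.79: labor services → 6% → $1.07
Pet grooming $45.85: labor services → 6% → $2.75
Scented candle $18.82: general merchandise → 3.25% → $0.61
Total tax = $1.22 + $1.07 + $2.75 + $0.61 = $5.65

$5.65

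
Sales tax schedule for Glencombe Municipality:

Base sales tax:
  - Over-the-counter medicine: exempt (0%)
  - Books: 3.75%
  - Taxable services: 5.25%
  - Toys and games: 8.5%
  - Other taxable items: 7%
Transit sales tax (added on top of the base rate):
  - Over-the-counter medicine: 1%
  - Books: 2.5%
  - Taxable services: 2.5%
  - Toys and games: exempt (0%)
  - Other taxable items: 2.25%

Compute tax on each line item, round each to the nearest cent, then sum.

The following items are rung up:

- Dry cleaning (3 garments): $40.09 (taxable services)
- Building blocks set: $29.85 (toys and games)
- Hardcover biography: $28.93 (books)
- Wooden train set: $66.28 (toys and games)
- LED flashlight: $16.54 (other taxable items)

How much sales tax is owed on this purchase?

$14.62

Dry cleaning (3 garments) $40.09: taxable services → 5.25% + 2.5% transit = 7.75% → $3.11
Building blocks set $29.85: toys and games → 8.5% + 0% transit = 8.5% → $2.54
Hardcover biography $28.93: books → 3.75% + 2.5% transit = 6.25% → $1.81
Wooden train set $66.28: toys and games → 8.5% + 0% transit = 8.5% → $5.63
LED flashlight $16.54: other taxable items → 7% + 2.25% transit = 9.25% → $1.53
Total tax = $3.11 + $2.54 + $1.81 + $5.63 + $1.53 = $14.62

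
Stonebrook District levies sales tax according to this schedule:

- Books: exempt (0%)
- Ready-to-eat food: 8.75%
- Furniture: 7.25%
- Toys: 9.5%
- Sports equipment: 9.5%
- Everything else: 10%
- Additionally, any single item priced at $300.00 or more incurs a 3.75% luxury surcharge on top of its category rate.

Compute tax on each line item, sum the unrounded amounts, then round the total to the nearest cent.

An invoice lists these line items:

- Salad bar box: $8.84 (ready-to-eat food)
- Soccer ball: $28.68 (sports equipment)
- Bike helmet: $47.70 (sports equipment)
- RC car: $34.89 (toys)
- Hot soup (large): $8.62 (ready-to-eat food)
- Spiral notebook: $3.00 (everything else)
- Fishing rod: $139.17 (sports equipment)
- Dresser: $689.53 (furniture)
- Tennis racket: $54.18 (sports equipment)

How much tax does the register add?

Salad bar box $8.84: ready-to-eat food → 8.75% → $0.7735
Soccer ball $28.68: sports equipment → 9.5% → $2.7246
Bike helmet $47.70: sports equipment → 9.5% → $4.5315
RC car $34.89: toys → 9.5% → $3.31455
Hot soup (large) $8.62: ready-to-eat food → 8.75% → $0.75425
Spiral notebook $3.00: everything else → 10% → $0.30
Fishing rod $139.17: sports equipment → 9.5% → $13.22115
Dresser $689.53: furniture → 7.25% + 3.75% surcharge = 11% → $75.8483
Tennis racket $54.18: sports equipment → 9.5% → $5.1471
Unrounded tax sum = $106.61495 → $106.61

$106.61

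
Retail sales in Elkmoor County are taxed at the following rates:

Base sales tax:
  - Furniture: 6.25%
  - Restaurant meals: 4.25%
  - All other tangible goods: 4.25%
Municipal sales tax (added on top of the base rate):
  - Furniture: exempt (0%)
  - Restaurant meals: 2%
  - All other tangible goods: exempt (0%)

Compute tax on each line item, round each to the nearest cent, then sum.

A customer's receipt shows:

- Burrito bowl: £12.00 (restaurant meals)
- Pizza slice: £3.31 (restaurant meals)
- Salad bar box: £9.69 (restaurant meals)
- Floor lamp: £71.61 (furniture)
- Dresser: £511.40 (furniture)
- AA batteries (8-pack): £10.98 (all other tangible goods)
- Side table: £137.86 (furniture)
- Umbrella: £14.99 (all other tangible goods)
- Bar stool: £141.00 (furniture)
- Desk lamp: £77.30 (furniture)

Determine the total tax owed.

Burrito bowl £12.00: restaurant meals → 4.25% + 2% municipal = 6.25% → £0.75
Pizza slice £3.31: restaurant meals → 4.25% + 2% municipal = 6.25% → £0.21
Salad bar box £9.69: restaurant meals → 4.25% + 2% municipal = 6.25% → £0.61
Floor lamp £71.61: furniture → 6.25% + 0% municipal = 6.25% → £4.48
Dresser £511.40: furniture → 6.25% + 0% municipal = 6.25% → £31.96
AA batteries (8-pack) £10.98: all other tangible goods → 4.25% + 0% municipal = 4.25% → £0.47
Side table £137.86: furniture → 6.25% + 0% municipal = 6.25% → £8.62
Umbrella £14.99: all other tangible goods → 4.25% + 0% municipal = 4.25% → £0.64
Bar stool £141.00: furniture → 6.25% + 0% municipal = 6.25% → £8.81
Desk lamp £77.30: furniture → 6.25% + 0% municipal = 6.25% → £4.83
Total tax = £0.75 + £0.21 + £0.61 + £4.48 + £31.96 + £0.47 + £8.62 + £0.64 + £8.81 + £4.83 = £61.38

£61.38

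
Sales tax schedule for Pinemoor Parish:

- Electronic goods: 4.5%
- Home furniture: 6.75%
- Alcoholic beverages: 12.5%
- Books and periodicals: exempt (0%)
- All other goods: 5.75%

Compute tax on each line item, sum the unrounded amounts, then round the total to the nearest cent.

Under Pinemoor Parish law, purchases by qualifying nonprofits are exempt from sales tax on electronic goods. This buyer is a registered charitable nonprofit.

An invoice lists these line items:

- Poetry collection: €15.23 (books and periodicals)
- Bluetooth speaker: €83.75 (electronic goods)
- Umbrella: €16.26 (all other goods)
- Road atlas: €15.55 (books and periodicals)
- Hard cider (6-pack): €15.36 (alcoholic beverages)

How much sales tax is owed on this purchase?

Poetry collection €15.23: books and periodicals → 0% → €0.00
Bluetooth speaker €83.75: electronic goods, buyer-exempt → 0% → €0.00
Umbrella €16.26: all other goods → 5.75% → €0.93495
Road atlas €15.55: books and periodicals → 0% → €0.00
Hard cider (6-pack) €15.36: alcoholic beverages → 12.5% → €1.92
Unrounded tax sum = €2.85495 → €2.85

€2.85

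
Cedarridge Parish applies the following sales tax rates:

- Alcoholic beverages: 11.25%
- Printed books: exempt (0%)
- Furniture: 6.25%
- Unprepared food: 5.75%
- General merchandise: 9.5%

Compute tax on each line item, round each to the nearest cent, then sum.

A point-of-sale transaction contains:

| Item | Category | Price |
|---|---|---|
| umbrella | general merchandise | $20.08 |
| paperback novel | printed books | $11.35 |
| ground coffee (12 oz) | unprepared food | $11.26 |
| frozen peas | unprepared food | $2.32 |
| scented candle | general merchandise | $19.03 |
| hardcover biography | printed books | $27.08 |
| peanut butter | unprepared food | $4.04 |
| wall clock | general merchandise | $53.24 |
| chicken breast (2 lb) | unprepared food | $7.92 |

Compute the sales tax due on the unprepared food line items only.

$1.47

Ground coffee (12 oz) $11.26: unprepared food → 5.75% → $0.65
Frozen peas $2.32: unprepared food → 5.75% → $0.13
Peanut butter $4.04: unprepared food → 5.75% → $0.23
Chicken breast (2 lb) $7.92: unprepared food → 5.75% → $0.46
Tax on unprepared food = $0.65 + $0.13 + $0.23 + $0.46 = $1.47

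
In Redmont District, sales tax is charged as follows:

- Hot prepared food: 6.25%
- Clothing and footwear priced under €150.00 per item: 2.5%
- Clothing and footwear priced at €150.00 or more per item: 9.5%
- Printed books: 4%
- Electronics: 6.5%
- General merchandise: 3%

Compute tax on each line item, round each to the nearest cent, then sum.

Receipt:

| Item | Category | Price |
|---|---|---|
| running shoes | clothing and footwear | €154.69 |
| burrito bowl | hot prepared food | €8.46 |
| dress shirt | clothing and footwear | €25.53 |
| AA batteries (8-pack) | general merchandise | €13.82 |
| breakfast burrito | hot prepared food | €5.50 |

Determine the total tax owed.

€16.62

Running shoes €154.69: clothing and footwear, €150.00 or more → 9.5% → €14.70
Burrito bowl €8.46: hot prepared food → 6.25% → €0.53
Dress shirt €25.53: clothing and footwear, under €150.00 → 2.5% → €0.64
AA batteries (8-pack) €13.82: general merchandise → 3% → €0.41
Breakfast burrito €5.50: hot prepared food → 6.25% → €0.34
Total tax = €14.70 + €0.53 + €0.64 + €0.41 + €0.34 = €16.62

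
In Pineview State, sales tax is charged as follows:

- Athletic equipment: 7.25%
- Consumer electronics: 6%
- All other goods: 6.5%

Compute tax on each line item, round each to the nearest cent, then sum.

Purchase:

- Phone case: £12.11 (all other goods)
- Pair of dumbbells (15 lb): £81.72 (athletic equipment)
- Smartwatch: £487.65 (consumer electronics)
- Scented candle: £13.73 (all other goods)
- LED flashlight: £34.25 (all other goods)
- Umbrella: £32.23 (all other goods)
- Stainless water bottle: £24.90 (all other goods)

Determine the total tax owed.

Phone case £12.11: all other goods → 6.5% → £0.79
Pair of dumbbells (15 lb) £81.72: athletic equipment → 7.25% → £5.92
Smartwatch £487.65: consumer electronics → 6% → £29.26
Scented candle £13.73: all other goods → 6.5% → £0.89
LED flashlight £34.25: all other goods → 6.5% → £2.23
Umbrella £32.23: all other goods → 6.5% → £2.09
Stainless water bottle £24.90: all other goods → 6.5% → £1.62
Total tax = £0.79 + £5.92 + £29.26 + £0.89 + £2.23 + £2.09 + £1.62 = £42.80

£42.80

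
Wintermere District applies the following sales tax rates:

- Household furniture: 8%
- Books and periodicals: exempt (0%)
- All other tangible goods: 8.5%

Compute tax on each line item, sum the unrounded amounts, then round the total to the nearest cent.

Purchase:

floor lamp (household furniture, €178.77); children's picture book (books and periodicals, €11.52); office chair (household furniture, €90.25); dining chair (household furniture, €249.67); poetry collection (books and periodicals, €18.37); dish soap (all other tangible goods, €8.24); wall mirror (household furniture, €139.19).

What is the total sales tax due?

Floor lamp €178.77: household furniture → 8% → €14.3016
Children's picture book €11.52: books and periodicals → 0% → €0.00
Office chair €90.25: household furniture → 8% → €7.22
Dining chair €249.67: household furniture → 8% → €19.9736
Poetry collection €18.37: books and periodicals → 0% → €0.00
Dish soap €8.24: all other tangible goods → 8.5% → €0.7004
Wall mirror €139.19: household furniture → 8% → €11.1352
Unrounded tax sum = €53.3308 → €53.33

€53.33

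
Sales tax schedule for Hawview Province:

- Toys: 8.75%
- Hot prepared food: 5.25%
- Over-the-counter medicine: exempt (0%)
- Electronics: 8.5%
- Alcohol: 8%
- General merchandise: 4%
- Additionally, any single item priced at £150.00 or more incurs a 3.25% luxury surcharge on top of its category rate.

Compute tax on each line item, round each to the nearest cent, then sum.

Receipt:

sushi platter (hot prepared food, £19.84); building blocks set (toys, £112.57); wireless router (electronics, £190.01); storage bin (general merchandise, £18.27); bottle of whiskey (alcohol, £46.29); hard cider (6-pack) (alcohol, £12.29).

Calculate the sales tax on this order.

Sushi platter £19.84: hot prepared food → 5.25% → £1.04
Building blocks set £112.57: toys → 8.75% → £9.85
Wireless router £190.01: electronics → 8.5% + 3.25% surcharge = 11.75% → £22.33
Storage bin £18.27: general merchandise → 4% → £0.73
Bottle of whiskey £46.29: alcohol → 8% → £3.70
Hard cider (6-pack) £12.29: alcohol → 8% → £0.98
Total tax = £1.04 + £9.85 + £22.33 + £0.73 + £3.70 + £0.98 = £38.63

£38.63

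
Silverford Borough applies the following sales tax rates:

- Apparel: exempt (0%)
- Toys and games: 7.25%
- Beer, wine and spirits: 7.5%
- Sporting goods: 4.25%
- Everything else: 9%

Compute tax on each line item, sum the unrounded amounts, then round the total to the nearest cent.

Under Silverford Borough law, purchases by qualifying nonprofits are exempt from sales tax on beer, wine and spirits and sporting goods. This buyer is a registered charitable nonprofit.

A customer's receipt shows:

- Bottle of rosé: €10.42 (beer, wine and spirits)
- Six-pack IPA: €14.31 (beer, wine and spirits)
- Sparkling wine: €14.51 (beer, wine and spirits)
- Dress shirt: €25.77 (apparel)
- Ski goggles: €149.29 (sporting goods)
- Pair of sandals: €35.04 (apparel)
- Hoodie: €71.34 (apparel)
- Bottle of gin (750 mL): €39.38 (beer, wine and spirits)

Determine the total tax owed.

Bottle of rosé €10.42: beer, wine and spirits, buyer-exempt → 0% → €0.00
Six-pack IPA €14.31: beer, wine and spirits, buyer-exempt → 0% → €0.00
Sparkling wine €14.51: beer, wine and spirits, buyer-exempt → 0% → €0.00
Dress shirt €25.77: apparel → 0% → €0.00
Ski goggles €149.29: sporting goods, buyer-exempt → 0% → €0.00
Pair of sandals €35.04: apparel → 0% → €0.00
Hoodie €71.34: apparel → 0% → €0.00
Bottle of gin (750 mL) €39.38: beer, wine and spirits, buyer-exempt → 0% → €0.00
Unrounded tax sum = €0.00 → €0.00

€0.00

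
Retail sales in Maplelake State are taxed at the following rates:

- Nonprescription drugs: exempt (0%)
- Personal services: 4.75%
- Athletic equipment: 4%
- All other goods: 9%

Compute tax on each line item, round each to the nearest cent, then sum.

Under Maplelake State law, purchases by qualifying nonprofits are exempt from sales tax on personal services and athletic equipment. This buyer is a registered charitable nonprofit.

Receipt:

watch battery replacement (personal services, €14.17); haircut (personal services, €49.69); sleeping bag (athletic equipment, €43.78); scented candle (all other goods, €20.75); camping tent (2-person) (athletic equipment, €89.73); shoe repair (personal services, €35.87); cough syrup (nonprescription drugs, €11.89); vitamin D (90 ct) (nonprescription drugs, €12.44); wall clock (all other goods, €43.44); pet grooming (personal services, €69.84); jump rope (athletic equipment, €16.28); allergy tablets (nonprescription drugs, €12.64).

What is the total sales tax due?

Watch battery replacement €14.17: personal services, buyer-exempt → 0% → €0.00
Haircut €49.69: personal services, buyer-exempt → 0% → €0.00
Sleeping bag €43.78: athletic equipment, buyer-exempt → 0% → €0.00
Scented candle €20.75: all other goods → 9% → €1.87
Camping tent (2-person) €89.73: athletic equipment, buyer-exempt → 0% → €0.00
Shoe repair €35.87: personal services, buyer-exempt → 0% → €0.00
Cough syrup €11.89: nonprescription drugs → 0% → €0.00
Vitamin D (90 ct) €12.44: nonprescription drugs → 0% → €0.00
Wall clock €43.44: all other goods → 9% → €3.91
Pet grooming €69.84: personal services, buyer-exempt → 0% → €0.00
Jump rope €16.28: athletic equipment, buyer-exempt → 0% → €0.00
Allergy tablets €12.64: nonprescription drugs → 0% → €0.00
Total tax = €1.87 + €3.91 = €5.78

€5.78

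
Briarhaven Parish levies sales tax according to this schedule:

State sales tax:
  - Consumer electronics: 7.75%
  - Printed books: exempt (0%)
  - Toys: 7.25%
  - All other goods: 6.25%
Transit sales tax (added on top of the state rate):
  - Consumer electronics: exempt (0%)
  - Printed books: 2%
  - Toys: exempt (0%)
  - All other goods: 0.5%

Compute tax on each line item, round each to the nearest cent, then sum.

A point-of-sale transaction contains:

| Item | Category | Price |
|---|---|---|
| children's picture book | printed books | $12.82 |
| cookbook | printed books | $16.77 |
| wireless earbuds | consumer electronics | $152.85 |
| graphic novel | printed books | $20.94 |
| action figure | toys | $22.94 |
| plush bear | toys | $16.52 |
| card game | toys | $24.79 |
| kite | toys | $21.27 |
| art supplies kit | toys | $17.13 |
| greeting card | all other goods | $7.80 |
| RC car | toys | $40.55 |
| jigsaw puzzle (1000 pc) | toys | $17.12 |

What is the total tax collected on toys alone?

$11.62

Action figure $22.94: toys → 7.25% + 0% transit = 7.25% → $1.66
Plush bear $16.52: toys → 7.25% + 0% transit = 7.25% → $1.20
Card game $24.79: toys → 7.25% + 0% transit = 7.25% → $1.80
Kite $21.27: toys → 7.25% + 0% transit = 7.25% → $1.54
Art supplies kit $17.13: toys → 7.25% + 0% transit = 7.25% → $1.24
RC car $40.55: toys → 7.25% + 0% transit = 7.25% → $2.94
Jigsaw puzzle (1000 pc) $17.12: toys → 7.25% + 0% transit = 7.25% → $1.24
Tax on toys = $1.66 + $1.20 + $1.80 + $1.54 + $1.24 + $2.94 + $1.24 = $11.62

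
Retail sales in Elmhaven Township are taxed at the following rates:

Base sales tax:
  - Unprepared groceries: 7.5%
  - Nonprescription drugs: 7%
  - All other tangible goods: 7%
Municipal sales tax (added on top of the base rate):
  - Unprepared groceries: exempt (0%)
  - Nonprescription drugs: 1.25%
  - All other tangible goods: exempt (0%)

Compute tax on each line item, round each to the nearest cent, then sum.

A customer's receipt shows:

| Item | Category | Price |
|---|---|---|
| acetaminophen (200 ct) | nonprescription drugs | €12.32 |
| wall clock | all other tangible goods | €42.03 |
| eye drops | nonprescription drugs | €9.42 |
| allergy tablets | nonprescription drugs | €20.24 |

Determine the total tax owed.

€6.41

Acetaminophen (200 ct) €12.32: nonprescription drugs → 7% + 1.25% municipal = 8.25% → €1.02
Wall clock €42.03: all other tangible goods → 7% + 0% municipal = 7% → €2.94
Eye drops €9.42: nonprescription drugs → 7% + 1.25% municipal = 8.25% → €0.78
Allergy tablets €20.24: nonprescription drugs → 7% + 1.25% municipal = 8.25% → €1.67
Total tax = €1.02 + €2.94 + €0.78 + €1.67 = €6.41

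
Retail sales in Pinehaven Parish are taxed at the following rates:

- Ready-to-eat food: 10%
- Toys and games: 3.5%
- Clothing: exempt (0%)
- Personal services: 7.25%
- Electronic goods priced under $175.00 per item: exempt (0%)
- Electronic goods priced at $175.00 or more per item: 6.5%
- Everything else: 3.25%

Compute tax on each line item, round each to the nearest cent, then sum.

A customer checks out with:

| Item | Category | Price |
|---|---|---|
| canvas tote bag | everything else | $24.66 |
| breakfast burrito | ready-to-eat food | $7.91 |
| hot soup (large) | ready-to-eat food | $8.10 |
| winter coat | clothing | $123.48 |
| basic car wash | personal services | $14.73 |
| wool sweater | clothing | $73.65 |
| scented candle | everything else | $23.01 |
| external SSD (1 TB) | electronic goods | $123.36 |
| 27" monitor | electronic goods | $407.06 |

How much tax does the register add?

Canvas tote bag $24.66: everything else → 3.25% → $0.80
Breakfast burrito $7.91: ready-to-eat food → 10% → $0.79
Hot soup (large) $8.10: ready-to-eat food → 10% → $0.81
Winter coat $123.48: clothing → 0% → $0.00
Basic car wash $14.73: personal services → 7.25% → $1.07
Wool sweater $73.65: clothing → 0% → $0.00
Scented candle $23.01: everything else → 3.25% → $0.75
External SSD (1 TB) $123.36: electronic goods, under $175.00 → 0% → $0.00
27" monitor $407.06: electronic goods, $175.00 or more → 6.5% → $26.46
Total tax = $0.80 + $0.79 + $0.81 + $1.07 + $0.75 + $26.46 = $30.68

$30.68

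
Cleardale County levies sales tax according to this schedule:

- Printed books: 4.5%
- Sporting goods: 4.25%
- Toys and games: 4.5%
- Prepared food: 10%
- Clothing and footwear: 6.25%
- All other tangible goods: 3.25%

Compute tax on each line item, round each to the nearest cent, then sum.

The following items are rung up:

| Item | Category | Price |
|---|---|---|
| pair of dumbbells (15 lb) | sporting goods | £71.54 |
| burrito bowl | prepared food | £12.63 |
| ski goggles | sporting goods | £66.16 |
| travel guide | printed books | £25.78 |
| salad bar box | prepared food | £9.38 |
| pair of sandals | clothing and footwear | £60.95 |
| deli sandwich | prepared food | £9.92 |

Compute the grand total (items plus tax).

£270.37

Pair of dumbbells (15 lb) £71.54: sporting goods → 4.25% → £3.04
Burrito bowl £12.63: prepared food → 10% → £1.26
Ski goggles £66.16: sporting goods → 4.25% → £2.81
Travel guide £25.78: printed books → 4.5% → £1.16
Salad bar box £9.38: prepared food → 10% → £0.94
Pair of sandals £60.95: clothing and footwear → 6.25% → £3.81
Deli sandwich £9.92: prepared food → 10% → £0.99
Subtotal = £256.36; tax = £14.01; total due = £270.37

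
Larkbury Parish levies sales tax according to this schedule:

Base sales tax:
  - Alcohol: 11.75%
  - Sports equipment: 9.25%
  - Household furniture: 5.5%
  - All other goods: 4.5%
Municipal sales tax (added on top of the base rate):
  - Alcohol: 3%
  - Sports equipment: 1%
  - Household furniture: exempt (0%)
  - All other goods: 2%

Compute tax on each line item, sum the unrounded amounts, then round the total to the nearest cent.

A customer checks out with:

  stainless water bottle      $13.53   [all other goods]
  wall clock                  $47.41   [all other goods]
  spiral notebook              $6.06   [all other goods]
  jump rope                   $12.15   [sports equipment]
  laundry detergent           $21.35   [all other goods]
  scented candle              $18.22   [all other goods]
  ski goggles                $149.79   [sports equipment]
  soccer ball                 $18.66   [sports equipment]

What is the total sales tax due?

$25.44

Stainless water bottle $13.53: all other goods → 4.5% + 2% municipal = 6.5% → $0.87945
Wall clock $47.41: all other goods → 4.5% + 2% municipal = 6.5% → $3.08165
Spiral notebook $6.06: all other goods → 4.5% + 2% municipal = 6.5% → $0.3939
Jump rope $12.15: sports equipment → 9.25% + 1% municipal = 10.25% → $1.245375
Laundry detergent $21.35: all other goods → 4.5% + 2% municipal = 6.5% → $1.38775
Scented candle $18.22: all other goods → 4.5% + 2% municipal = 6.5% → $1.1843
Ski goggles $149.79: sports equipment → 9.25% + 1% municipal = 10.25% → $15.353475
Soccer ball $18.66: sports equipment → 9.25% + 1% municipal = 10.25% → $1.91265
Unrounded tax sum = $25.43855 → $25.44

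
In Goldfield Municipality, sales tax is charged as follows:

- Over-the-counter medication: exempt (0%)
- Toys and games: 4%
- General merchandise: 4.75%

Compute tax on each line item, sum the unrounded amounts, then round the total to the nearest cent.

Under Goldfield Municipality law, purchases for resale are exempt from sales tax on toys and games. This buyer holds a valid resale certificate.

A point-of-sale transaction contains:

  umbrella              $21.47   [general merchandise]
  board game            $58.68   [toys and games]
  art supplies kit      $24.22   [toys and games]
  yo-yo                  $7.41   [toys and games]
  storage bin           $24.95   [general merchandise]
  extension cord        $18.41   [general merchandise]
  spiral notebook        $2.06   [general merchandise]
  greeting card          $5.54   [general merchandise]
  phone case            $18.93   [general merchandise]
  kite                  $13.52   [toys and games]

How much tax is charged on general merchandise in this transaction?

Umbrella $21.47: general merchandise → 4.75% → $1.019825
Storage bin $24.95: general merchandise → 4.75% → $1.185125
Extension cord $18.41: general merchandise → 4.75% → $0.874475
Spiral notebook $2.06: general merchandise → 4.75% → $0.09785
Greeting card $5.54: general merchandise → 4.75% → $0.26315
Phone case $18.93: general merchandise → 4.75% → $0.899175
Tax on general merchandise: unrounded sum = $4.3396 → $4.34

$4.34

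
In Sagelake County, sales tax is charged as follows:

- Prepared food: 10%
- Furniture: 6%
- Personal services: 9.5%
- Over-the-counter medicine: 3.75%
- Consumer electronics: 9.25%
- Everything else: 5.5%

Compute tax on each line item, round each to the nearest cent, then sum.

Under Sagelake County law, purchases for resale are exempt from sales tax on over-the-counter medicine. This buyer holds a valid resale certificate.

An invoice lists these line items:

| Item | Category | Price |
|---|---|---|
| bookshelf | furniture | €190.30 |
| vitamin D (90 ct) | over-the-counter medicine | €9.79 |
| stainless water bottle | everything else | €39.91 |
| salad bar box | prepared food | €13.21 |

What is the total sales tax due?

Bookshelf €190.30: furniture → 6% → €11.42
Vitamin D (90 ct) €9.79: over-the-counter medicine, buyer-exempt → 0% → €0.00
Stainless water bottle €39.91: everything else → 5.5% → €2.20
Salad bar box €13.21: prepared food → 10% → €1.32
Total tax = €11.42 + €2.20 + €1.32 = €14.94

€14.94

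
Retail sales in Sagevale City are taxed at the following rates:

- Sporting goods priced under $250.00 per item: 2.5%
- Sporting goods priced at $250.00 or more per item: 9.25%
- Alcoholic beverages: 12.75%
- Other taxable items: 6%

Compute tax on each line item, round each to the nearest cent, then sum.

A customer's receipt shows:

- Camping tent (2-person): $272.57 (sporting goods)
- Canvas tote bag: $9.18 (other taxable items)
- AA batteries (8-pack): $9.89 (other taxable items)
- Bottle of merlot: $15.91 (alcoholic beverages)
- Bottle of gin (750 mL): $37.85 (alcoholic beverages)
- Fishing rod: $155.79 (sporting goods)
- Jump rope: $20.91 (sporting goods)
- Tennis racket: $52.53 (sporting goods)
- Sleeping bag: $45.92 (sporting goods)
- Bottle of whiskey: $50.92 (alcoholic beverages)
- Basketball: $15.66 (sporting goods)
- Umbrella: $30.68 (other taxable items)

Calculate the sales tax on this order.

Camping tent (2-person) $272.57: sporting goods, $250.00 or more → 9.25% → $25.21
Canvas tote bag $9.18: other taxable items → 6% → $0.55
AA batteries (8-pack) $9.89: other taxable items → 6% → $0.59
Bottle of merlot $15.91: alcoholic beverages → 12.75% → $2.03
Bottle of gin (750 mL) $37.85: alcoholic beverages → 12.75% → $4.83
Fishing rod $155.79: sporting goods, under $250.00 → 2.5% → $3.89
Jump rope $20.91: sporting goods, under $250.00 → 2.5% → $0.52
Tennis racket $52.53: sporting goods, under $250.00 → 2.5% → $1.31
Sleeping bag $45.92: sporting goods, under $250.00 → 2.5% → $1.15
Bottle of whiskey $50.92: alcoholic beverages → 12.75% → $6.49
Basketball $15.66: sporting goods, under $250.00 → 2.5% → $0.39
Umbrella $30.68: other taxable items → 6% → $1.84
Total tax = $25.21 + $0.55 + $0.59 + $2.03 + $4.83 + $3.89 + $0.52 + $1.31 + $1.15 + $6.49 + $0.39 + $1.84 = $48.80

$48.80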